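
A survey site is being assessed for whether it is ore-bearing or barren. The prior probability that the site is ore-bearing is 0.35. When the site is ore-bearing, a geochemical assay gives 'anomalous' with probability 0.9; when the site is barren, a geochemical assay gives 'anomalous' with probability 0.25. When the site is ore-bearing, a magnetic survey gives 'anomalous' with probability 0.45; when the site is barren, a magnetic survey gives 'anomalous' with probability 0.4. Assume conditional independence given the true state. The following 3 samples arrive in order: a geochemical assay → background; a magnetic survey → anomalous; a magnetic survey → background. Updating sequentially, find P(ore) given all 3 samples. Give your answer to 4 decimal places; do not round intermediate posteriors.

Apply Bayes' rule sequentially, carrying P(ore) forward.
After a geochemical assay='background': P(ore) = 0.1·0.3500 / (0.1·0.3500 + 0.75·0.6500) ≈ 0.0670
After a magnetic survey='anomalous': P(ore) = 0.45·0.0670 / (0.45·0.0670 + 0.4·0.9330) ≈ 0.0747
After a magnetic survey='background': P(ore) = 0.55·0.0747 / (0.55·0.0747 + 0.6·0.9253) ≈ 0.0689

0.0689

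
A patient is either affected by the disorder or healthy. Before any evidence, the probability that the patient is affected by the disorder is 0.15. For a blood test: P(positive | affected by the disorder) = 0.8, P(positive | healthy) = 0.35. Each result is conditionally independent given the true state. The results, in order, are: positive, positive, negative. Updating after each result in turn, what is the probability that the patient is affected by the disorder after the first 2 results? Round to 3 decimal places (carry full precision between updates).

After 'positive': P(affected) = 0.8·0.1500 / (0.8·0.1500 + 0.35·0.8500) ≈ 0.2874
After 'positive': P(affected) = 0.8·0.2874 / (0.8·0.2874 + 0.35·0.7126) ≈ 0.4797

0.480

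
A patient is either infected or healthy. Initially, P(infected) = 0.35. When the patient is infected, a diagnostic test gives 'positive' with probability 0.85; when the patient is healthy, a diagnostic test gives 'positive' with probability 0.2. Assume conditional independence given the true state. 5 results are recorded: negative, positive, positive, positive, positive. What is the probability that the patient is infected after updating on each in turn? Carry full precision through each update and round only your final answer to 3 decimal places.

Apply Bayes' rule sequentially, carrying P(infected) forward.
After 'negative': P(infected) = 0.15·0.3500 / (0.15·0.3500 + 0.8·0.6500) ≈ 0.0917
After 'positive': P(infected) = 0.85·0.0917 / (0.85·0.0917 + 0.2·0.9083) ≈ 0.3003
After 'positive': P(infected) = 0.85·0.3003 / (0.85·0.3003 + 0.2·0.6997) ≈ 0.6458
After 'positive': P(infected) = 0.85·0.6458 / (0.85·0.6458 + 0.2·0.3542) ≈ 0.8857
After 'positive': P(infected) = 0.85·0.8857 / (0.85·0.8857 + 0.2·0.1143) ≈ 0.9705

0.971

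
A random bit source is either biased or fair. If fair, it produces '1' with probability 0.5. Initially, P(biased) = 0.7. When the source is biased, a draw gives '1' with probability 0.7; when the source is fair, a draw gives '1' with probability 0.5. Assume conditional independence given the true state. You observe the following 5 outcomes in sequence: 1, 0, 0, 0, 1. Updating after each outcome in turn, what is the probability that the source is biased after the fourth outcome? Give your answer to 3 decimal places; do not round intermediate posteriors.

After '1': P(biased) = 0.7·0.7000 / (0.7·0.7000 + 0.5·0.3000) ≈ 0.7656
After '0': P(biased) = 0.3·0.7656 / (0.3·0.7656 + 0.5·0.2344) ≈ 0.6622
After '0': P(biased) = 0.3·0.6622 / (0.3·0.6622 + 0.5·0.3378) ≈ 0.5404
After '0': P(biased) = 0.3·0.5404 / (0.3·0.5404 + 0.5·0.4596) ≈ 0.4137

0.414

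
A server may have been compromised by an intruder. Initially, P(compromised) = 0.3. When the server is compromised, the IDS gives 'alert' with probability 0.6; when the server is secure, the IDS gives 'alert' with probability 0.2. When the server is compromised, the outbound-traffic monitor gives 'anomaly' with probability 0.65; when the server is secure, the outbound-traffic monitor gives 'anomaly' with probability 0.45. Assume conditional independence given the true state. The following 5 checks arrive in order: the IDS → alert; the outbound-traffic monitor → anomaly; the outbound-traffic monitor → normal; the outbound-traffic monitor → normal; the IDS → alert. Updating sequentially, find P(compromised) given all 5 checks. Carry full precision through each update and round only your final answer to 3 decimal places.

0.693

After the IDS='alert': P(compromised) = 0.6·0.3000 / (0.6·0.3000 + 0.2·0.7000) ≈ 0.5625
After the outbound-traffic monitor='anomaly': P(compromised) = 0.65·0.5625 / (0.65·0.5625 + 0.45·0.4375) ≈ 0.6500
After the outbound-traffic monitor='normal': P(compromised) = 0.35·0.6500 / (0.35·0.6500 + 0.55·0.3500) ≈ 0.5417
After the outbound-traffic monitor='normal': P(compromised) = 0.35·0.5417 / (0.35·0.5417 + 0.55·0.4583) ≈ 0.4292
After the IDS='alert': P(compromised) = 0.6·0.4292 / (0.6·0.4292 + 0.2·0.5708) ≈ 0.6929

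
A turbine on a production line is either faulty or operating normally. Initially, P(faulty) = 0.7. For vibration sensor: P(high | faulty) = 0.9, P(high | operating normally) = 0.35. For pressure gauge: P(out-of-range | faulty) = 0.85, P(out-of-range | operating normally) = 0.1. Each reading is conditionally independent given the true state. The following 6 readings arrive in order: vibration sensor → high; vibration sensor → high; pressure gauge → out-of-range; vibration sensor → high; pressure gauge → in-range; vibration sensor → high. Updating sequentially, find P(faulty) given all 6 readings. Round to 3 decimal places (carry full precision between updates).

0.993

After vibration sensor='high': P(faulty) = 0.9·0.7000 / (0.9·0.7000 + 0.35·0.3000) ≈ 0.8571
After vibration sensor='high': P(faulty) = 0.9·0.8571 / (0.9·0.8571 + 0.35·0.1429) ≈ 0.9391
After pressure gauge='out-of-range': P(faulty) = 0.85·0.9391 / (0.85·0.9391 + 0.1·0.0609) ≈ 0.9924
After vibration sensor='high': P(faulty) = 0.9·0.9924 / (0.9·0.9924 + 0.35·0.0076) ≈ 0.9970
After pressure gauge='in-range': P(faulty) = 0.15·0.9970 / (0.15·0.9970 + 0.9·0.0030) ≈ 0.9825
After vibration sensor='high': P(faulty) = 0.9·0.9825 / (0.9·0.9825 + 0.35·0.0175) ≈ 0.9931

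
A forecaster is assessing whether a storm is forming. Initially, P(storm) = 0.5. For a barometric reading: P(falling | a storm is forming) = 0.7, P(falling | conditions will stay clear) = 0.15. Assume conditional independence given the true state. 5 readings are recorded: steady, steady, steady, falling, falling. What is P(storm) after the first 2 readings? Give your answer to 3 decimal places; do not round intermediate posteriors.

After 'steady': P(storm) = 0.3·0.5000 / (0.3·0.5000 + 0.85·0.5000) ≈ 0.2609
After 'steady': P(storm) = 0.3·0.2609 / (0.3·0.2609 + 0.85·0.7391) ≈ 0.1108

0.111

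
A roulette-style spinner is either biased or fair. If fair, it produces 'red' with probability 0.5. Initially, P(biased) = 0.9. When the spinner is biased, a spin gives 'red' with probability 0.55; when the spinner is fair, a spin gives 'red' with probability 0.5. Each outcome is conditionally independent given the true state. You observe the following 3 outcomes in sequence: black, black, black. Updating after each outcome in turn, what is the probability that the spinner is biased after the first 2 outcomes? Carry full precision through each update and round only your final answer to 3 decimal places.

Each posterior becomes the prior for the next update.
After 'black': P(biased) = 0.45·0.9000 / (0.45·0.9000 + 0.5·0.1000) ≈ 0.8901
After 'black': P(biased) = 0.45·0.8901 / (0.45·0.8901 + 0.5·0.1099) ≈ 0.8794

0.879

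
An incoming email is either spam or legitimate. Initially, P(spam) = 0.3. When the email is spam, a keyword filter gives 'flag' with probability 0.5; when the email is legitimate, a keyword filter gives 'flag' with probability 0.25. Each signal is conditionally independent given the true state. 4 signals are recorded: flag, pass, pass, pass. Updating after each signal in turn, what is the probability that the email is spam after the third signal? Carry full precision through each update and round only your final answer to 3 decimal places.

After 'flag': P(spam) = 0.5·0.3000 / (0.5·0.3000 + 0.25·0.7000) ≈ 0.4615
After 'pass': P(spam) = 0.5·0.4615 / (0.5·0.4615 + 0.75·0.5385) ≈ 0.3636
After 'pass': P(spam) = 0.5·0.3636 / (0.5·0.3636 + 0.75·0.6364) ≈ 0.2759

0.276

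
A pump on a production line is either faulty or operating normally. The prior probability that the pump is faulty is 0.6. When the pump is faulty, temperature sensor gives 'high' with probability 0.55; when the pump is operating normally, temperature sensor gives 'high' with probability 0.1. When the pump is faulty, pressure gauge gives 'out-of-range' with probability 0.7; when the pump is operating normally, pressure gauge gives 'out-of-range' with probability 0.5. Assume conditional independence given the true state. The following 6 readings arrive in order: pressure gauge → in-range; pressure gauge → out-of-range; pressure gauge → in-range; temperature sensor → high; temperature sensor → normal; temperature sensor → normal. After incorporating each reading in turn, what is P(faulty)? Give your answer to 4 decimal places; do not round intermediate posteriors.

0.5097

After pressure gauge='in-range': P(faulty) = 0.3·0.6000 / (0.3·0.6000 + 0.5·0.4000) ≈ 0.4737
After pressure gauge='out-of-range': P(faulty) = 0.7·0.4737 / (0.7·0.4737 + 0.5·0.5263) ≈ 0.5575
After pressure gauge='in-range': P(faulty) = 0.3·0.5575 / (0.3·0.5575 + 0.5·0.4425) ≈ 0.4305
After temperature sensor='high': P(faulty) = 0.55·0.4305 / (0.55·0.4305 + 0.1·0.5695) ≈ 0.8061
After temperature sensor='normal': P(faulty) = 0.45·0.8061 / (0.45·0.8061 + 0.9·0.1939) ≈ 0.6752
After temperature sensor='normal': P(faulty) = 0.45·0.6752 / (0.45·0.6752 + 0.9·0.3248) ≈ 0.5097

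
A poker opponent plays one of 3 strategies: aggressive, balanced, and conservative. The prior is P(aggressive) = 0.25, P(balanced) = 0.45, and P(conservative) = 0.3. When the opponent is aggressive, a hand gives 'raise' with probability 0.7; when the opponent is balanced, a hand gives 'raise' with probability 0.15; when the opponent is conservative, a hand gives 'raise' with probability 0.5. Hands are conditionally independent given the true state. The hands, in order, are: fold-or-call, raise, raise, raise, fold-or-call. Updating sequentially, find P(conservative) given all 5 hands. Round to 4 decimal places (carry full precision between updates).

0.5154

After 'fold-or-call': normaliser = 0.3·0.2500 + 0.85·0.4500 + 0.5·0.3000; P(aggressive) ≈ 0.1235, P(balanced) ≈ 0.6296, P(conservative) ≈ 0.2469
After 'raise': normaliser = 0.7·0.1235 + 0.15·0.6296 + 0.5·0.2469; P(aggressive) ≈ 0.2840, P(balanced) ≈ 0.3103, P(conservative) ≈ 0.4057
After 'raise': normaliser = 0.7·0.2840 + 0.15·0.3103 + 0.5·0.4057; P(aggressive) ≈ 0.4435, P(balanced) ≈ 0.1039, P(conservative) ≈ 0.4526
After 'raise': normaliser = 0.7·0.4435 + 0.15·0.1039 + 0.5·0.4526; P(aggressive) ≈ 0.5621, P(balanced) ≈ 0.0282, P(conservative) ≈ 0.4097
After 'fold-or-call': normaliser = 0.3·0.5621 + 0.85·0.0282 + 0.5·0.4097; P(aggressive) ≈ 0.4243, P(balanced) ≈ 0.0603, P(conservative) ≈ 0.5154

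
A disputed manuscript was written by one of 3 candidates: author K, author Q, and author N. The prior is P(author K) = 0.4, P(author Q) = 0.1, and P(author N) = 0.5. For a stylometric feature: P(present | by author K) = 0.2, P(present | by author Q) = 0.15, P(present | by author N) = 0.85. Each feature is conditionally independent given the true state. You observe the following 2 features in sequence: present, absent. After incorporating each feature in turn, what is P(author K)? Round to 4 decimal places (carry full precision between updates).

After 'present': normaliser = 0.2·0.4000 + 0.15·0.1000 + 0.85·0.5000; P(author K) ≈ 0.1538, P(author Q) ≈ 0.0288, P(author N) ≈ 0.8173
After 'absent': normaliser = 0.8·0.1538 + 0.85·0.0288 + 0.15·0.8173; P(author K) ≈ 0.4555, P(author Q) ≈ 0.0907, P(author N) ≈ 0.4537

0.4555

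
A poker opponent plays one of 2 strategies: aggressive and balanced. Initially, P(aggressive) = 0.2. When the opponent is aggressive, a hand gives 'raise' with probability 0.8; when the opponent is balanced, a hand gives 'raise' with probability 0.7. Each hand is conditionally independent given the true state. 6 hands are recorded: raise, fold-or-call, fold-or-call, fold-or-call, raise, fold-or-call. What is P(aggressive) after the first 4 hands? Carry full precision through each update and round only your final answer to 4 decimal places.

0.0780

Each posterior becomes the prior for the next update.
After 'raise': P(aggressive) = 0.8·0.2000 / (0.8·0.2000 + 0.7·0.8000) ≈ 0.2222
After 'fold-or-call': P(aggressive) = 0.2·0.2222 / (0.2·0.2222 + 0.3·0.7778) ≈ 0.1600
After 'fold-or-call': P(aggressive) = 0.2·0.1600 / (0.2·0.1600 + 0.3·0.8400) ≈ 0.1127
After 'fold-or-call': P(aggressive) = 0.2·0.1127 / (0.2·0.1127 + 0.3·0.8873) ≈ 0.0780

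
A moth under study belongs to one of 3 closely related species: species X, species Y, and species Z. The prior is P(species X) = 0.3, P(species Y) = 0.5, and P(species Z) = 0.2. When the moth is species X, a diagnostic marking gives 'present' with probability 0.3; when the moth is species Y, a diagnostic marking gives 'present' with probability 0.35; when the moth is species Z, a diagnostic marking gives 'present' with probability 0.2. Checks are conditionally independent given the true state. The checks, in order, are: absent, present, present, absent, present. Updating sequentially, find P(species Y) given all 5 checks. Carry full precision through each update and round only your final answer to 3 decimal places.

0.645

Apply Bayes' rule sequentially, carrying P(species Y) forward.
After 'absent': normaliser = 0.7·0.3000 + 0.65·0.5000 + 0.8·0.2000; P(species X) ≈ 0.3022, P(species Y) ≈ 0.4676, P(species Z) ≈ 0.2302
After 'present': normaliser = 0.3·0.3022 + 0.35·0.4676 + 0.2·0.2302; P(species X) ≈ 0.3018, P(species Y) ≈ 0.5449, P(species Z) ≈ 0.1533
After 'present': normaliser = 0.3·0.3018 + 0.35·0.5449 + 0.2·0.1533; P(species X) ≈ 0.2903, P(species Y) ≈ 0.6114, P(species Z) ≈ 0.0983
After 'absent': normaliser = 0.7·0.2903 + 0.65·0.6114 + 0.8·0.0983; P(species X) ≈ 0.2991, P(species Y) ≈ 0.5851, P(species Z) ≈ 0.1158
After 'present': normaliser = 0.3·0.2991 + 0.35·0.5851 + 0.2·0.1158; P(species X) ≈ 0.2825, P(species Y) ≈ 0.6446, P(species Z) ≈ 0.0729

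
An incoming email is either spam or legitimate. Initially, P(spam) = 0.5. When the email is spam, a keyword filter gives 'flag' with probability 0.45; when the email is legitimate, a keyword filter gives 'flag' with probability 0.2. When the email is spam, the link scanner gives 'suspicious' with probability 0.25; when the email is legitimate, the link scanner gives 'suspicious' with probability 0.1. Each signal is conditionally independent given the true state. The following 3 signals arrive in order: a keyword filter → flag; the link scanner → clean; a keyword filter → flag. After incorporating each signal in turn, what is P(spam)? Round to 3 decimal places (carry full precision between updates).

After a keyword filter='flag': P(spam) = 0.45·0.5000 / (0.45·0.5000 + 0.2·0.5000) ≈ 0.6923
After the link scanner='clean': P(spam) = 0.75·0.6923 / (0.75·0.6923 + 0.9·0.3077) ≈ 0.6522
After a keyword filter='flag': P(spam) = 0.45·0.6522 / (0.45·0.6522 + 0.2·0.3478) ≈ 0.8084

0.808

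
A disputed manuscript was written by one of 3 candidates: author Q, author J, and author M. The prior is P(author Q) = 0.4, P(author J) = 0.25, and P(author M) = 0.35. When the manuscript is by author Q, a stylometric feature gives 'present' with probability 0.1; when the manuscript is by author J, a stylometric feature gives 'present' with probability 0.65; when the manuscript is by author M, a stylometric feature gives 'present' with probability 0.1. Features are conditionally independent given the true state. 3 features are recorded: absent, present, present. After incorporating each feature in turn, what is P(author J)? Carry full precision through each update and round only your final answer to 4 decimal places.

0.8456

After 'absent': normaliser = 0.9·0.4000 + 0.35·0.2500 + 0.9·0.3500; P(author Q) ≈ 0.4721, P(author J) ≈ 0.1148, P(author M) ≈ 0.4131
After 'present': normaliser = 0.1·0.4721 + 0.65·0.1148 + 0.1·0.4131; P(author Q) ≈ 0.2894, P(author J) ≈ 0.4573, P(author M) ≈ 0.2533
After 'present': normaliser = 0.1·0.2894 + 0.65·0.4573 + 0.1·0.2533; P(author Q) ≈ 0.0823, P(author J) ≈ 0.8456, P(author M) ≈ 0.0721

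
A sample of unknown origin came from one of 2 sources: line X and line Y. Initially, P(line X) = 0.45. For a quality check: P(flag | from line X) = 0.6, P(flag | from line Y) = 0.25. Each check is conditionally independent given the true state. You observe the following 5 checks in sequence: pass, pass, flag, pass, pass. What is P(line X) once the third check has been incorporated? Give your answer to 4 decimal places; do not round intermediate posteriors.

0.3584

After 'pass': P(line X) = 0.4·0.4500 / (0.4·0.4500 + 0.75·0.5500) ≈ 0.3038
After 'pass': P(line X) = 0.4·0.3038 / (0.4·0.3038 + 0.75·0.6962) ≈ 0.1888
After 'flag': P(line X) = 0.6·0.1888 / (0.6·0.1888 + 0.25·0.8112) ≈ 0.3584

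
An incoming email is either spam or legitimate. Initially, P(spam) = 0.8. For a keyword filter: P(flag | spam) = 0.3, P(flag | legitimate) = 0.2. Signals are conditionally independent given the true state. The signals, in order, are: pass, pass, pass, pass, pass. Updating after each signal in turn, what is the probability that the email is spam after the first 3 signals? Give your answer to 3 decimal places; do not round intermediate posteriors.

Each posterior becomes the prior for the next update.
After 'pass': P(spam) = 0.7·0.8000 / (0.7·0.8000 + 0.8·0.2000) ≈ 0.7778
After 'pass': P(spam) = 0.7·0.7778 / (0.7·0.7778 + 0.8·0.2222) ≈ 0.7538
After 'pass': P(spam) = 0.7·0.7538 / (0.7·0.7538 + 0.8·0.2462) ≈ 0.7282

0.728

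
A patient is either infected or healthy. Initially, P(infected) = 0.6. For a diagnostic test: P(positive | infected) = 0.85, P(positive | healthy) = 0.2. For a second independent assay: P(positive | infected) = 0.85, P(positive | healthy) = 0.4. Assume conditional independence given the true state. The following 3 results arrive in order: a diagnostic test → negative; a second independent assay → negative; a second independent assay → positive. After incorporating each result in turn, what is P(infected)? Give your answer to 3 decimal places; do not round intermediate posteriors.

After a diagnostic test='negative': P(infected) = 0.15·0.6000 / (0.15·0.6000 + 0.8·0.4000) ≈ 0.2195
After a second independent assay='negative': P(infected) = 0.15·0.2195 / (0.15·0.2195 + 0.6·0.7805) ≈ 0.0657
After a second independent assay='positive': P(infected) = 0.85·0.0657 / (0.85·0.0657 + 0.4·0.9343) ≈ 0.1300

0.130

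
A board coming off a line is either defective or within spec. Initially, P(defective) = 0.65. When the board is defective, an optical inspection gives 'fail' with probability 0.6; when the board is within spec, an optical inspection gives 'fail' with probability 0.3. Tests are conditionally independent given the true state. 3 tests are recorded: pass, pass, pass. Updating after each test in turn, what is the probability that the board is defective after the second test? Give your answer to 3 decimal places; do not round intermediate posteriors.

0.377

After 'pass': P(defective) = 0.4·0.6500 / (0.4·0.6500 + 0.7·0.3500) ≈ 0.5149
After 'pass': P(defective) = 0.4·0.5149 / (0.4·0.5149 + 0.7·0.4851) ≈ 0.3775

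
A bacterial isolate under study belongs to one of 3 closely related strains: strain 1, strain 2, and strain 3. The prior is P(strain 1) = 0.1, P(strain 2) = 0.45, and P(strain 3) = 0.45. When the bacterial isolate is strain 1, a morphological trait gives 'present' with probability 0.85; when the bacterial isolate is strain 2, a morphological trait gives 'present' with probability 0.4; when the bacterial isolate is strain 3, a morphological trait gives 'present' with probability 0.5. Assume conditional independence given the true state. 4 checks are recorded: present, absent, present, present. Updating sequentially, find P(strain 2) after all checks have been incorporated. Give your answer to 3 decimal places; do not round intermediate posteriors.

0.316

Apply Bayes' rule sequentially, carrying P(strain 2) forward.
After 'present': normaliser = 0.85·0.1000 + 0.4·0.4500 + 0.5·0.4500; P(strain 1) ≈ 0.1735, P(strain 2) ≈ 0.3673, P(strain 3) ≈ 0.4592
After 'absent': normaliser = 0.15·0.1735 + 0.6·0.3673 + 0.5·0.4592; P(strain 1) ≈ 0.0547, P(strain 2) ≈ 0.4630, P(strain 3) ≈ 0.4823
After 'present': normaliser = 0.85·0.0547 + 0.4·0.4630 + 0.5·0.4823; P(strain 1) ≈ 0.0983, P(strain 2) ≈ 0.3917, P(strain 3) ≈ 0.5100
After 'present': normaliser = 0.85·0.0983 + 0.4·0.3917 + 0.5·0.5100; P(strain 1) ≈ 0.1687, P(strain 2) ≈ 0.3164, P(strain 3) ≈ 0.5150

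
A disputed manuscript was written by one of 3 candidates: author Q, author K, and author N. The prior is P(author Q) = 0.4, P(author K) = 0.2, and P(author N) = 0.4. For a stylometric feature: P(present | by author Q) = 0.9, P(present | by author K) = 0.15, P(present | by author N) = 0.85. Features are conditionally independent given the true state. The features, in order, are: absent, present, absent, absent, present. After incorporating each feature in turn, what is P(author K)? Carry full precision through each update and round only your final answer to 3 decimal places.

After 'absent': normaliser = 0.1·0.4000 + 0.85·0.2000 + 0.15·0.4000; P(author Q) ≈ 0.1481, P(author K) ≈ 0.6296, P(author N) ≈ 0.2222
After 'present': normaliser = 0.9·0.1481 + 0.15·0.6296 + 0.85·0.2222; P(author Q) ≈ 0.3200, P(author K) ≈ 0.2267, P(author N) ≈ 0.4533
After 'absent': normaliser = 0.1·0.3200 + 0.85·0.2267 + 0.15·0.4533; P(author Q) ≈ 0.1093, P(author K) ≈ 0.6583, P(author N) ≈ 0.2323
After 'absent': normaliser = 0.1·0.1093 + 0.85·0.6583 + 0.15·0.2323; P(author Q) ≈ 0.0181, P(author K) ≈ 0.9244, P(author N) ≈ 0.0576
After 'present': normaliser = 0.9·0.0181 + 0.15·0.9244 + 0.85·0.0576; P(author Q) ≈ 0.0797, P(author K) ≈ 0.6802, P(author N) ≈ 0.2401

0.680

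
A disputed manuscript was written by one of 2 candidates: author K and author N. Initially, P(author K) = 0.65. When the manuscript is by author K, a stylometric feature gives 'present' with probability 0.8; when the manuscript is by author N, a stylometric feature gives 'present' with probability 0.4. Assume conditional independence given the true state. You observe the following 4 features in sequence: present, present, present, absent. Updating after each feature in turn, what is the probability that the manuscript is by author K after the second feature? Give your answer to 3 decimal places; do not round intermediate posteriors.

0.881

After 'present': P(author K) = 0.8·0.6500 / (0.8·0.6500 + 0.4·0.3500) ≈ 0.7879
After 'present': P(author K) = 0.8·0.7879 / (0.8·0.7879 + 0.4·0.2121) ≈ 0.8814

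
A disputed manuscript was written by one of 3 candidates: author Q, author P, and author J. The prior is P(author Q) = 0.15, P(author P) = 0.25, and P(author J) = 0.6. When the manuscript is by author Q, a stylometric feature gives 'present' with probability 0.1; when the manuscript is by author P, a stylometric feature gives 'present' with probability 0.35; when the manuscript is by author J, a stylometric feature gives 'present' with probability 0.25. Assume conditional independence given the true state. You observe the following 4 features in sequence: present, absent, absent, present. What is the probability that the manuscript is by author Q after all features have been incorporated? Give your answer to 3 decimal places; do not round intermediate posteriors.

0.034

Each posterior becomes the prior for the next update.
After 'present': normaliser = 0.1·0.1500 + 0.35·0.2500 + 0.25·0.6000; P(author Q) ≈ 0.0594, P(author P) ≈ 0.3465, P(author J) ≈ 0.5941
After 'absent': normaliser = 0.9·0.0594 + 0.65·0.3465 + 0.75·0.5941; P(author Q) ≈ 0.0738, P(author P) ≈ 0.3110, P(author J) ≈ 0.6152
After 'absent': normaliser = 0.9·0.0738 + 0.65·0.3110 + 0.75·0.6152; P(author Q) ≈ 0.0910, P(author P) ≈ 0.2769, P(author J) ≈ 0.6321
After 'present': normaliser = 0.1·0.0910 + 0.35·0.2769 + 0.25·0.6321; P(author Q) ≈ 0.0345, P(author P) ≈ 0.3671, P(author J) ≈ 0.5984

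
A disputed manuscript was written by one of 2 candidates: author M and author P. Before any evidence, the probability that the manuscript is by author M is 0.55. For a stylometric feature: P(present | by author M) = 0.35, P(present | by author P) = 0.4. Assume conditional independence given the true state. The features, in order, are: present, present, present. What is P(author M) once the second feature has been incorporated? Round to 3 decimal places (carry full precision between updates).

After 'present': P(author M) = 0.35·0.5500 / (0.35·0.5500 + 0.4·0.4500) ≈ 0.5168
After 'present': P(author M) = 0.35·0.5168 / (0.35·0.5168 + 0.4·0.4832) ≈ 0.4834

0.483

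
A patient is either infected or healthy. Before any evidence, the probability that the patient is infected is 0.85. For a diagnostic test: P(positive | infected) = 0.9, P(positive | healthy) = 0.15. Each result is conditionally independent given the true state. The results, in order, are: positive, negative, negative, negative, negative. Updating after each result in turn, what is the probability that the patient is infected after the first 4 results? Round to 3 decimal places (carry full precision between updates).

After 'positive': P(infected) = 0.9·0.8500 / (0.9·0.8500 + 0.15·0.1500) ≈ 0.9714
After 'negative': P(infected) = 0.1·0.9714 / (0.1·0.9714 + 0.85·0.0286) ≈ 0.8000
After 'negative': P(infected) = 0.1·0.8000 / (0.1·0.8000 + 0.85·0.2000) ≈ 0.3200
After 'negative': P(infected) = 0.1·0.3200 / (0.1·0.3200 + 0.85·0.6800) ≈ 0.0525

0.052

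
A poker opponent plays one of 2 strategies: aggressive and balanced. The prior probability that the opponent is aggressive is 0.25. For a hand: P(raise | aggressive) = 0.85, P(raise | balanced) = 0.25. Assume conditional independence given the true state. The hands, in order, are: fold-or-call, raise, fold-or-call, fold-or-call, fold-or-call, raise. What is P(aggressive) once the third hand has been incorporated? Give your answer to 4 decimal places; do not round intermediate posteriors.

0.0434

Each posterior becomes the prior for the next update.
After 'fold-or-call': P(aggressive) = 0.15·0.2500 / (0.15·0.2500 + 0.75·0.7500) ≈ 0.0625
After 'raise': P(aggressive) = 0.85·0.0625 / (0.85·0.0625 + 0.25·0.9375) ≈ 0.1848
After 'fold-or-call': P(aggressive) = 0.15·0.1848 / (0.15·0.1848 + 0.75·0.8152) ≈ 0.0434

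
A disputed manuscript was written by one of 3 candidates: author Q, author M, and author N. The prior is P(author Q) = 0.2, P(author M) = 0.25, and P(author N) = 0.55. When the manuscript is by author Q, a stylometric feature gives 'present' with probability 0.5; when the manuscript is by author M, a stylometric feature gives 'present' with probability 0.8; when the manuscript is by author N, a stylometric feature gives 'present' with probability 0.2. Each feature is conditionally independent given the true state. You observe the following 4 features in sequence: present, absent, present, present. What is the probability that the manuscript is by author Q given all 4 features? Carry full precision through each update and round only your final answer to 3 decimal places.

0.300

Apply Bayes' rule sequentially, carrying P(author Q) forward.
After 'present': normaliser = 0.5·0.2000 + 0.8·0.2500 + 0.2·0.5500; P(author Q) ≈ 0.2439, P(author M) ≈ 0.4878, P(author N) ≈ 0.2683
After 'absent': normaliser = 0.5·0.2439 + 0.2·0.4878 + 0.8·0.2683; P(author Q) ≈ 0.2809, P(author M) ≈ 0.2247, P(author N) ≈ 0.4944
After 'present': normaliser = 0.5·0.2809 + 0.8·0.2247 + 0.2·0.4944; P(author Q) ≈ 0.3351, P(author M) ≈ 0.4290, P(author N) ≈ 0.2359
After 'present': normaliser = 0.5·0.3351 + 0.8·0.4290 + 0.2·0.2359; P(author Q) ≈ 0.3003, P(author M) ≈ 0.6151, P(author N) ≈ 0.0846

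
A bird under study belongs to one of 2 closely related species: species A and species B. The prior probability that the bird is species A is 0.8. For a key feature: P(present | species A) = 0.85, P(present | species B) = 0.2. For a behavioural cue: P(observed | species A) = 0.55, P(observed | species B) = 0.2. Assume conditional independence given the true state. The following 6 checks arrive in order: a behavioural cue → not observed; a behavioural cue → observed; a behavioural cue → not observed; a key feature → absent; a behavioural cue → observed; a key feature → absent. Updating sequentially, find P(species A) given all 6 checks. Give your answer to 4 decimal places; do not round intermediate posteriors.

Each posterior becomes the prior for the next update.
After a behavioural cue='not observed': P(species A) = 0.45·0.8000 / (0.45·0.8000 + 0.8·0.2000) ≈ 0.6923
After a behavioural cue='observed': P(species A) = 0.55·0.6923 / (0.55·0.6923 + 0.2·0.3077) ≈ 0.8609
After a behavioural cue='not observed': P(species A) = 0.45·0.8609 / (0.45·0.8609 + 0.8·0.1391) ≈ 0.7768
After a key feature='absent': P(species A) = 0.15·0.7768 / (0.15·0.7768 + 0.8·0.2232) ≈ 0.3949
After a behavioural cue='observed': P(species A) = 0.55·0.3949 / (0.55·0.3949 + 0.2·0.6051) ≈ 0.6422
After a key feature='absent': P(species A) = 0.15·0.6422 / (0.15·0.6422 + 0.8·0.3578) ≈ 0.2518

0.2518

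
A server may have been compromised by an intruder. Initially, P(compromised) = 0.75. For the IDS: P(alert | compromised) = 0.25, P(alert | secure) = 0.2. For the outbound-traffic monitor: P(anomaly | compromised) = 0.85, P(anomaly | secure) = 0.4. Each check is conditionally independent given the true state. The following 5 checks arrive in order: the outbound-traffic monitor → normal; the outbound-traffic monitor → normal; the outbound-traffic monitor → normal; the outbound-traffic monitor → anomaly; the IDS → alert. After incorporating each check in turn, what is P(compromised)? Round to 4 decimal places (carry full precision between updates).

After the outbound-traffic monitor='normal': P(compromised) = 0.15·0.7500 / (0.15·0.7500 + 0.6·0.2500) ≈ 0.4286
After the outbound-traffic monitor='normal': P(compromised) = 0.15·0.4286 / (0.15·0.4286 + 0.6·0.5714) ≈ 0.1579
After the outbound-traffic monitor='normal': P(compromised) = 0.15·0.1579 / (0.15·0.1579 + 0.6·0.8421) ≈ 0.0448
After the outbound-traffic monitor='anomaly': P(compromised) = 0.85·0.0448 / (0.85·0.0448 + 0.4·0.9552) ≈ 0.0906
After the IDS='alert': P(compromised) = 0.25·0.0906 / (0.25·0.0906 + 0.2·0.9094) ≈ 0.1107

0.1107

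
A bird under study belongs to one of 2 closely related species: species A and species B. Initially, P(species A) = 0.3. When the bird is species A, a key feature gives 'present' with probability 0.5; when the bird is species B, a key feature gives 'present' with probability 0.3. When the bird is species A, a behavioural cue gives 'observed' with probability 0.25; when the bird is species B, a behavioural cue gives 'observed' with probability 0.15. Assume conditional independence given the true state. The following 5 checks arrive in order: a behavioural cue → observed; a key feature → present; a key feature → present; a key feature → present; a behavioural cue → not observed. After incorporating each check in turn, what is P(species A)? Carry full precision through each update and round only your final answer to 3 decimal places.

After a behavioural cue='observed': P(species A) = 0.25·0.3000 / (0.25·0.3000 + 0.15·0.7000) ≈ 0.4167
After a key feature='present': P(species A) = 0.5·0.4167 / (0.5·0.4167 + 0.3·0.5833) ≈ 0.5435
After a key feature='present': P(species A) = 0.5·0.5435 / (0.5·0.5435 + 0.3·0.4565) ≈ 0.6649
After a key feature='present': P(species A) = 0.5·0.6649 / (0.5·0.6649 + 0.3·0.3351) ≈ 0.7678
After a behavioural cue='not observed': P(species A) = 0.75·0.7678 / (0.75·0.7678 + 0.85·0.2322) ≈ 0.7448

0.745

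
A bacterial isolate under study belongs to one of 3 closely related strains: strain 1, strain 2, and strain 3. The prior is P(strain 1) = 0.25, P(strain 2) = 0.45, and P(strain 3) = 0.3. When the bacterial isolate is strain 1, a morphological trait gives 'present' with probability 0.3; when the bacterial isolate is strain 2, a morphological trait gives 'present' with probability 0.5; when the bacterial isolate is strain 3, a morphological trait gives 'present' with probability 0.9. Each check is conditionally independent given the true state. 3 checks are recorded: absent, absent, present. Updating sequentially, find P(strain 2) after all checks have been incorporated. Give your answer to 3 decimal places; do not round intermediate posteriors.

Apply Bayes' rule sequentially, carrying P(strain 2) forward.
After 'absent': normaliser = 0.7·0.2500 + 0.5·0.4500 + 0.1·0.3000; P(strain 1) ≈ 0.4070, P(strain 2) ≈ 0.5233, P(strain 3) ≈ 0.0698
After 'absent': normaliser = 0.7·0.4070 + 0.5·0.5233 + 0.1·0.0698; P(strain 1) ≈ 0.5147, P(strain 2) ≈ 0.4727, P(strain 3) ≈ 0.0126
After 'present': normaliser = 0.3·0.5147 + 0.5·0.4727 + 0.9·0.0126; P(strain 1) ≈ 0.3840, P(strain 2) ≈ 0.5878, P(strain 3) ≈ 0.0282

0.588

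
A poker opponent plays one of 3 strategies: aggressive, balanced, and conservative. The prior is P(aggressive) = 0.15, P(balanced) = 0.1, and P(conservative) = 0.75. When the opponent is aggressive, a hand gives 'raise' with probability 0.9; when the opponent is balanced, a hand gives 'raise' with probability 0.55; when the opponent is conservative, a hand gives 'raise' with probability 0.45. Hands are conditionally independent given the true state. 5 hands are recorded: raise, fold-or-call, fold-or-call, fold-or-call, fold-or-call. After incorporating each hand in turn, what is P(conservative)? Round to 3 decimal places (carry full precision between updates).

0.932

Apply Bayes' rule sequentially, carrying P(conservative) forward.
After 'raise': normaliser = 0.9·0.1500 + 0.55·0.1000 + 0.45·0.7500; P(aggressive) ≈ 0.2559, P(balanced) ≈ 0.1043, P(conservative) ≈ 0.6398
After 'fold-or-call': normaliser = 0.1·0.2559 + 0.45·0.1043 + 0.55·0.6398; P(aggressive) ≈ 0.0603, P(balanced) ≈ 0.1106, P(conservative) ≈ 0.8291
After 'fold-or-call': normaliser = 0.1·0.0603 + 0.45·0.1106 + 0.55·0.8291; P(aggressive) ≈ 0.0118, P(balanced) ≈ 0.0972, P(conservative) ≈ 0.8910
After 'fold-or-call': normaliser = 0.1·0.0118 + 0.45·0.0972 + 0.55·0.8910; P(aggressive) ≈ 0.0022, P(balanced) ≈ 0.0818, P(conservative) ≈ 0.9160
After 'fold-or-call': normaliser = 0.1·0.0022 + 0.45·0.0818 + 0.55·0.9160; P(aggressive) ≈ 0.0004, P(balanced) ≈ 0.0680, P(conservative) ≈ 0.9316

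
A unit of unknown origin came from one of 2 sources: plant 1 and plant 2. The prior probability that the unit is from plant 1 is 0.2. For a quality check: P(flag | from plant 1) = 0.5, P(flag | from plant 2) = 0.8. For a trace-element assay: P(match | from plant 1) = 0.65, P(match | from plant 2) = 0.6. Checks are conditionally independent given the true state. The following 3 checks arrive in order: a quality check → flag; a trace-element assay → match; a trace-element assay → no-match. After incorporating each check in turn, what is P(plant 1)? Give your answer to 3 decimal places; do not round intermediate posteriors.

0.129

Apply Bayes' rule sequentially, carrying P(plant 1) forward.
After a quality check='flag': P(plant 1) = 0.5·0.2000 / (0.5·0.2000 + 0.8·0.8000) ≈ 0.1351
After a trace-element assay='match': P(plant 1) = 0.65·0.1351 / (0.65·0.1351 + 0.6·0.8649) ≈ 0.1448
After a trace-element assay='no-match': P(plant 1) = 0.35·0.1448 / (0.35·0.1448 + 0.4·0.8552) ≈ 0.1290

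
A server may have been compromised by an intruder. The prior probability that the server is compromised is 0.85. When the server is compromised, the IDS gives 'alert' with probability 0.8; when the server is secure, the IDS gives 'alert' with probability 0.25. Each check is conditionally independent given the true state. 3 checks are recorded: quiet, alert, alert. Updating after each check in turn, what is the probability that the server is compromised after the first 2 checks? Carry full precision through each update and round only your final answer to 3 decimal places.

After 'quiet': P(compromised) = 0.2·0.8500 / (0.2·0.8500 + 0.75·0.1500) ≈ 0.6018
After 'alert': P(compromised) = 0.8·0.6018 / (0.8·0.6018 + 0.25·0.3982) ≈ 0.8286

0.829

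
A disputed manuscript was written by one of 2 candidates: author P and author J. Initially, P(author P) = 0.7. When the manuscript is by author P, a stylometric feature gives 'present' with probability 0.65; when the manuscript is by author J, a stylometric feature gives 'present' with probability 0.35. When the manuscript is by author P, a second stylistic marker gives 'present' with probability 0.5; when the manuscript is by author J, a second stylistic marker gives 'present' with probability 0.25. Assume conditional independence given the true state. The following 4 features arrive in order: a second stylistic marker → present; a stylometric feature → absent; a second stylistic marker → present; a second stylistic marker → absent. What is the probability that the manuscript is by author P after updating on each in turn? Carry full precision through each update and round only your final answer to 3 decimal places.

After a second stylistic marker='present': P(author P) = 0.5·0.7000 / (0.5·0.7000 + 0.25·0.3000) ≈ 0.8235
After a stylometric feature='absent': P(author P) = 0.35·0.8235 / (0.35·0.8235 + 0.65·0.1765) ≈ 0.7153
After a second stylistic marker='present': P(author P) = 0.5·0.7153 / (0.5·0.7153 + 0.25·0.2847) ≈ 0.8340
After a second stylistic marker='absent': P(author P) = 0.5·0.8340 / (0.5·0.8340 + 0.75·0.1660) ≈ 0.7701

0.770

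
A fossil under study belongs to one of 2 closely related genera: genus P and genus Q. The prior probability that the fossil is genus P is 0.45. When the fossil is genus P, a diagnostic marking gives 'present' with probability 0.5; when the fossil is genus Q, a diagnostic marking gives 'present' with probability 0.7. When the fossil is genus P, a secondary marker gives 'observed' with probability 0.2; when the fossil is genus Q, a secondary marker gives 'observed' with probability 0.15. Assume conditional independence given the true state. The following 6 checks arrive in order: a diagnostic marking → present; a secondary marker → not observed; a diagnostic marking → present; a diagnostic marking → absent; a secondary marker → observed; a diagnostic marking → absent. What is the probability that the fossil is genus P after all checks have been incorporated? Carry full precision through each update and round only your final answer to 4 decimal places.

0.5927

After a diagnostic marking='present': P(genus P) = 0.5·0.4500 / (0.5·0.4500 + 0.7·0.5500) ≈ 0.3689
After a secondary marker='not observed': P(genus P) = 0.8·0.3689 / (0.8·0.3689 + 0.85·0.6311) ≈ 0.3549
After a diagnostic marking='present': P(genus P) = 0.5·0.3549 / (0.5·0.3549 + 0.7·0.6451) ≈ 0.2821
After a diagnostic marking='absent': P(genus P) = 0.5·0.2821 / (0.5·0.2821 + 0.3·0.7179) ≈ 0.3957
After a secondary marker='observed': P(genus P) = 0.2·0.3957 / (0.2·0.3957 + 0.15·0.6043) ≈ 0.4661
After a diagnostic marking='absent': P(genus P) = 0.5·0.4661 / (0.5·0.4661 + 0.3·0.5339) ≈ 0.5927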